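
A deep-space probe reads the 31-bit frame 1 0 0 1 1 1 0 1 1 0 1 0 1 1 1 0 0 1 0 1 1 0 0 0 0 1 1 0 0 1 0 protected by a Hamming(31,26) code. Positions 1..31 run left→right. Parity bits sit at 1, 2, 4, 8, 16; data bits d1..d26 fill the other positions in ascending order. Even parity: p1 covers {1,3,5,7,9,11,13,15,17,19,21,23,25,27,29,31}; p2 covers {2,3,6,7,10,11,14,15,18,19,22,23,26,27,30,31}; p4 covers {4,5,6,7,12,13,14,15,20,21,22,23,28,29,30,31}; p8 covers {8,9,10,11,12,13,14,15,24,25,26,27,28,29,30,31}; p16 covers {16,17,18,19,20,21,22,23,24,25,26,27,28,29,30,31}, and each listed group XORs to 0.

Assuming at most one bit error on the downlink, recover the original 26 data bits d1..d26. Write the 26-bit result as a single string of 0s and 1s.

s1 (pos 1,3,5,7,9,11,13,15,17,19,21,23,25,27,29,31): 1⊕0⊕1⊕0⊕1⊕1⊕1⊕1⊕0⊕0⊕1⊕0⊕0⊕1⊕0⊕0 = 0
s2 (pos 2,3,6,7,10,11,14,15,18,19,22,23,26,27,30,31): 0⊕0⊕1⊕0⊕0⊕1⊕1⊕1⊕1⊕0⊕0⊕0⊕1⊕1⊕1⊕0 = 0
s4 (pos 4,5,6,7,12,13,14,15,20,21,22,23,28,29,30,31): 1⊕1⊕1⊕0⊕0⊕1⊕1⊕1⊕1⊕1⊕0⊕0⊕0⊕0⊕1⊕0 = 1
s8 (pos 8,9,10,11,12,13,14,15,24,25,26,27,28,29,30,31): 1⊕1⊕0⊕1⊕0⊕1⊕1⊕1⊕0⊕0⊕1⊕1⊕0⊕0⊕1⊕0 = 1
s16 (pos 16,17,18,19,20,21,22,23,24,25,26,27,28,29,30,31): 0⊕0⊕1⊕0⊕1⊕1⊕0⊕0⊕0⊕0⊕1⊕1⊕0⊕0⊕1⊕0 = 0
Syndrome s16…s1 = 01100 → error at position 12.
Flip position 12: 1001110110101110010110000110010 → 1001110110111110010110000110010
Read data bits from positions 3,5,6,7,9,10,11,12,13,14,15,17,18,19,20,21,22,23,24,25,26,27,28,29,30,31: 01101011111010110000110010

01101011111010110000110010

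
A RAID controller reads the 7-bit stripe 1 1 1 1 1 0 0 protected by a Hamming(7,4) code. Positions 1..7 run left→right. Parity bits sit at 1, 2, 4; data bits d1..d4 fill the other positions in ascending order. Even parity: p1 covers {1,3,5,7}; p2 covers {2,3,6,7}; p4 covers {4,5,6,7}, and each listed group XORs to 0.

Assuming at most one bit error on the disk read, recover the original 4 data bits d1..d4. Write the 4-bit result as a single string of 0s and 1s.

1100

s1 (pos 1,3,5,7): 1⊕1⊕1⊕0 = 1
s2 (pos 2,3,6,7): 1⊕1⊕0⊕0 = 0
s4 (pos 4,5,6,7): 1⊕1⊕0⊕0 = 0
Syndrome s4…s1 = 001 → error at position 1.
Flip position 1: 1111100 → 0111100
Read data bits from positions 3,5,6,7: 1100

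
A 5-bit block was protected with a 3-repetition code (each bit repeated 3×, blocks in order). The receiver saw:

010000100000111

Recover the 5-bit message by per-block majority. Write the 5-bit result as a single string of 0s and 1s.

Block 1 (010): 1 one → 0
Block 2 (000): 0 ones → 0
Block 3 (100): 1 one → 0
Block 4 (000): 0 ones → 0
Block 5 (111): 3 ones → 1

00001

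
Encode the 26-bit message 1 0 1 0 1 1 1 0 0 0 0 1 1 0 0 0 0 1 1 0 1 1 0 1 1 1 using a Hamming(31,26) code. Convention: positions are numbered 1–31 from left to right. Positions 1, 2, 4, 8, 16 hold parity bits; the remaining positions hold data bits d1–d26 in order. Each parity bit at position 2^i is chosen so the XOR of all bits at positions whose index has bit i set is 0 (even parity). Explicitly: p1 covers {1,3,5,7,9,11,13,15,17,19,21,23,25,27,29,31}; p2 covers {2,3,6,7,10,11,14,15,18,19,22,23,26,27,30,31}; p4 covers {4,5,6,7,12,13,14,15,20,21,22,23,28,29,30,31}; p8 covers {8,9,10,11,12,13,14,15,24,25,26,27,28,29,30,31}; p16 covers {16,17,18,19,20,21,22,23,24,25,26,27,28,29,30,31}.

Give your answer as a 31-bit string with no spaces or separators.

Place data at non-parity positions: p1 p2 1 p4 0 1 0 p8 1 1 1 0 0 0 0 p16 1 1 0 0 0 0 1 1 0 1 1 0 1 1 1
p1 (pos 1,3,5,7,9,11,13,15,17,19,21,23,25,27,29,31): XOR of data positions = 1⊕0⊕0⊕1⊕1⊕0⊕0⊕1⊕0⊕0⊕1⊕0⊕1⊕1⊕1 = 0
p2 (pos 2,3,6,7,10,11,14,15,18,19,22,23,26,27,30,31): XOR of data positions = 1⊕1⊕0⊕1⊕1⊕0⊕0⊕1⊕0⊕0⊕1⊕1⊕1⊕1⊕1 = 0
p4 (pos 4,5,6,7,12,13,14,15,20,21,22,23,28,29,30,31): XOR of data positions = 0⊕1⊕0⊕0⊕0⊕0⊕0⊕0⊕0⊕0⊕1⊕0⊕1⊕1⊕1 = 1
p8 (pos 8,9,10,11,12,13,14,15,24,25,26,27,28,29,30,31): XOR of data positions = 1⊕1⊕1⊕0⊕0⊕0⊕0⊕1⊕0⊕1⊕1⊕0⊕1⊕1⊕1 = 1
p16 (pos 16,17,18,19,20,21,22,23,24,25,26,27,28,29,30,31): XOR of data positions = 1⊕1⊕0⊕0⊕0⊕0⊕1⊕1⊕0⊕1⊕1⊕0⊕1⊕1⊕1 = 1
Codeword: 0011010111100001110000110110111

0011010111100001110000110110111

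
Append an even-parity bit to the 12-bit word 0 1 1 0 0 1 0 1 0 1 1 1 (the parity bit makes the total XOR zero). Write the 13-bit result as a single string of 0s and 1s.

0110010101111

XOR of the 12 data bits: 0⊕1⊕1⊕0⊕0⊕1⊕0⊕1⊕0⊕1⊕1⊕1 = 1
Parity bit = 1 (so all 13 bits XOR to 0).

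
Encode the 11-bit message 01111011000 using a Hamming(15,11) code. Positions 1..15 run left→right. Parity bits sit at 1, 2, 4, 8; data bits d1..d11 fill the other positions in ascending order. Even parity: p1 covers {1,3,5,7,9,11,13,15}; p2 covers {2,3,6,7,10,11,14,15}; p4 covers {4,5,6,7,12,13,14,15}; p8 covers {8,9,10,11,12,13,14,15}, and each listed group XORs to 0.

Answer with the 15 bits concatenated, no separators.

Place data at non-parity positions: p1 p2 0 p4 1 1 1 p8 1 0 1 1 0 0 0
p1 (pos 1,3,5,7,9,11,13,15): XOR of data positions = 0⊕1⊕1⊕1⊕1⊕0⊕0 = 0
p2 (pos 2,3,6,7,10,11,14,15): XOR of data positions = 0⊕1⊕1⊕0⊕1⊕0⊕0 = 1
p4 (pos 4,5,6,7,12,13,14,15): XOR of data positions = 1⊕1⊕1⊕1⊕0⊕0⊕0 = 0
p8 (pos 8,9,10,11,12,13,14,15): XOR of data positions = 1⊕0⊕1⊕1⊕0⊕0⊕0 = 1
Codeword: 010011111011000

010011111011000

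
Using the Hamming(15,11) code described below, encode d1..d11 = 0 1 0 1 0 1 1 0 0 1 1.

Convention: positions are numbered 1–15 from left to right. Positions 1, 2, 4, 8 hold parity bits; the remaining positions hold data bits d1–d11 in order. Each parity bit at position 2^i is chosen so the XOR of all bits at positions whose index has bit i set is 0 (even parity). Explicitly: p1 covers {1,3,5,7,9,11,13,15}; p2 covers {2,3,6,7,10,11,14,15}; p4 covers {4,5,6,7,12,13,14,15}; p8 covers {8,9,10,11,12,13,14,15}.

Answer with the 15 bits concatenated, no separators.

Place data at non-parity positions: p1 p2 0 p4 1 0 1 p8 0 1 1 0 0 1 1
p1 (pos 1,3,5,7,9,11,13,15): XOR of data positions = 0⊕1⊕1⊕0⊕1⊕0⊕1 = 0
p2 (pos 2,3,6,7,10,11,14,15): XOR of data positions = 0⊕0⊕1⊕1⊕1⊕1⊕1 = 1
p4 (pos 4,5,6,7,12,13,14,15): XOR of data positions = 1⊕0⊕1⊕0⊕0⊕1⊕1 = 0
p8 (pos 8,9,10,11,12,13,14,15): XOR of data positions = 0⊕1⊕1⊕0⊕0⊕1⊕1 = 0
Codeword: 010010100110011

010010100110011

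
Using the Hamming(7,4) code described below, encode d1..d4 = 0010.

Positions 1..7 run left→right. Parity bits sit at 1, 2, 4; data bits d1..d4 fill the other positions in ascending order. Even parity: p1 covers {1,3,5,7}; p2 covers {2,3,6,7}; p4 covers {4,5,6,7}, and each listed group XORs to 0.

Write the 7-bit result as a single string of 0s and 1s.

Place data at non-parity positions: p1 p2 0 p4 0 1 0
p1 (pos 1,3,5,7): XOR of data positions = 0⊕0⊕0 = 0
p2 (pos 2,3,6,7): XOR of data positions = 0⊕1⊕0 = 1
p4 (pos 4,5,6,7): XOR of data positions = 0⊕1⊕0 = 1
Codeword: 0101010

0101010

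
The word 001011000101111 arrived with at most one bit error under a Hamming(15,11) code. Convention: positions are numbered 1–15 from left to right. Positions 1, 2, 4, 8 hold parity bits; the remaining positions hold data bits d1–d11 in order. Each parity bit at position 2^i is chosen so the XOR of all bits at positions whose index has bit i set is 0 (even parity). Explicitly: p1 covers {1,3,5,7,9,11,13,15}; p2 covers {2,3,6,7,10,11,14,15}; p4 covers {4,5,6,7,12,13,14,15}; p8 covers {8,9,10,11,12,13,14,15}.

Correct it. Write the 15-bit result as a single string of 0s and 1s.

s1 (pos 1,3,5,7,9,11,13,15): 0⊕1⊕1⊕0⊕0⊕0⊕1⊕1 = 0
s2 (pos 2,3,6,7,10,11,14,15): 0⊕1⊕1⊕0⊕1⊕0⊕1⊕1 = 1
s4 (pos 4,5,6,7,12,13,14,15): 0⊕1⊕1⊕0⊕1⊕1⊕1⊕1 = 0
s8 (pos 8,9,10,11,12,13,14,15): 0⊕0⊕1⊕0⊕1⊕1⊕1⊕1 = 1
Syndrome s8…s1 = 1010 → error at position 10.
Flip position 10: 001011000101111 → 001011000001111

001011000001111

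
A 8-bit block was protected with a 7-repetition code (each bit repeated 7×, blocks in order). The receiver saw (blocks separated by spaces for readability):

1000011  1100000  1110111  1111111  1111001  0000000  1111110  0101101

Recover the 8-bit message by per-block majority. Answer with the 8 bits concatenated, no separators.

00111011

Block 1 (1000011): 3 ones → 0
Block 2 (1100000): 2 ones → 0
Block 3 (1110111): 6 ones → 1
Block 4 (1111111): 7 ones → 1
Block 5 (1111001): 5 ones → 1
Block 6 (0000000): 0 ones → 0
Block 7 (1111110): 6 ones → 1
Block 8 (0101101): 4 ones → 1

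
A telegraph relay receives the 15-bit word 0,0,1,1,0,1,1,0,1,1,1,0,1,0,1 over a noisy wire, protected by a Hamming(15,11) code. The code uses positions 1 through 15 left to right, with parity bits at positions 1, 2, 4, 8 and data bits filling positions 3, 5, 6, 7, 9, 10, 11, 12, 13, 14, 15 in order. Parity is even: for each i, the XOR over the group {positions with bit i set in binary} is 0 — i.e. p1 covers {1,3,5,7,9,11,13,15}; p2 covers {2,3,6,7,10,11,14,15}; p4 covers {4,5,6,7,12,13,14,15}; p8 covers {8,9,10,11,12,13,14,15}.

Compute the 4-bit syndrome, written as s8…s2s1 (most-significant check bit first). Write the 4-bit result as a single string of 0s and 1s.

s1 (pos 1,3,5,7,9,11,13,15): 0⊕1⊕0⊕1⊕1⊕1⊕1⊕1 = 0
s2 (pos 2,3,6,7,10,11,14,15): 0⊕1⊕1⊕1⊕1⊕1⊕0⊕1 = 0
s4 (pos 4,5,6,7,12,13,14,15): 1⊕0⊕1⊕1⊕0⊕1⊕0⊕1 = 1
s8 (pos 8,9,10,11,12,13,14,15): 0⊕1⊕1⊕1⊕0⊕1⊕0⊕1 = 1
Syndrome s8…s1 = 1100 → error at position 12.

1100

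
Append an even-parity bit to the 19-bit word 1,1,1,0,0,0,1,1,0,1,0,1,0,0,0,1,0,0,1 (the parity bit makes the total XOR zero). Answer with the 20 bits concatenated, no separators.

XOR of the 19 data bits: 1⊕1⊕1⊕0⊕0⊕0⊕1⊕1⊕0⊕1⊕0⊕1⊕0⊕0⊕0⊕1⊕0⊕0⊕1 = 1
Parity bit = 1 (so all 20 bits XOR to 0).

11100011010100010011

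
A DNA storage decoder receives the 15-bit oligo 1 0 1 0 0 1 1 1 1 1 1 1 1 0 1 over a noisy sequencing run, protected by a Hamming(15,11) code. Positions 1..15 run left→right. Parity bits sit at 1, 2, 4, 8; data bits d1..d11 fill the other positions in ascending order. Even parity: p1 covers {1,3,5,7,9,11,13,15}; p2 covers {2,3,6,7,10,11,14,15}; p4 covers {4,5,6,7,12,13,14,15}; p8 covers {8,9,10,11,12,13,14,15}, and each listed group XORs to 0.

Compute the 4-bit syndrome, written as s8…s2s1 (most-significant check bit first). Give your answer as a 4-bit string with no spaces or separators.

1101

s1 (pos 1,3,5,7,9,11,13,15): 1⊕1⊕0⊕1⊕1⊕1⊕1⊕1 = 1
s2 (pos 2,3,6,7,10,11,14,15): 0⊕1⊕1⊕1⊕1⊕1⊕0⊕1 = 0
s4 (pos 4,5,6,7,12,13,14,15): 0⊕0⊕1⊕1⊕1⊕1⊕0⊕1 = 1
s8 (pos 8,9,10,11,12,13,14,15): 1⊕1⊕1⊕1⊕1⊕1⊕0⊕1 = 1
Syndrome s8…s1 = 1101 → error at position 13.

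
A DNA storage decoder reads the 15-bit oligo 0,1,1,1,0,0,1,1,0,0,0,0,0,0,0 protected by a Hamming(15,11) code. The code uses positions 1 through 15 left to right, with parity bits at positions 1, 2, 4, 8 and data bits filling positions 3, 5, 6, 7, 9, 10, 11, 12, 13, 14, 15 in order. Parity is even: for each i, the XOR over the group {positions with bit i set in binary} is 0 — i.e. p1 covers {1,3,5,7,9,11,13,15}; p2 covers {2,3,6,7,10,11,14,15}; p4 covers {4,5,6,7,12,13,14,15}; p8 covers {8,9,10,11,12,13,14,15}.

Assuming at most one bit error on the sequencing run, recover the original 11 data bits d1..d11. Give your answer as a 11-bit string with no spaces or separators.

10010100000

s1 (pos 1,3,5,7,9,11,13,15): 0⊕1⊕0⊕1⊕0⊕0⊕0⊕0 = 0
s2 (pos 2,3,6,7,10,11,14,15): 1⊕1⊕0⊕1⊕0⊕0⊕0⊕0 = 1
s4 (pos 4,5,6,7,12,13,14,15): 1⊕0⊕0⊕1⊕0⊕0⊕0⊕0 = 0
s8 (pos 8,9,10,11,12,13,14,15): 1⊕0⊕0⊕0⊕0⊕0⊕0⊕0 = 1
Syndrome s8…s1 = 1010 → error at position 10.
Flip position 10: 011100110000000 → 011100110100000
Read data bits from positions 3,5,6,7,9,10,11,12,13,14,15: 10010100000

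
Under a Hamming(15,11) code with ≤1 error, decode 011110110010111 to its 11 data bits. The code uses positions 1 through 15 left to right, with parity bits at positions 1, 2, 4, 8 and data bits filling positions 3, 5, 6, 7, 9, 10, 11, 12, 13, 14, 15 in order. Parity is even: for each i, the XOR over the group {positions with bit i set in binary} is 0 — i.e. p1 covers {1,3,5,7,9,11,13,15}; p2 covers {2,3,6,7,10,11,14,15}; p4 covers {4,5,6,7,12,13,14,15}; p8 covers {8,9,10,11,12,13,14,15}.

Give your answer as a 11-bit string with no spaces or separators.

s1 (pos 1,3,5,7,9,11,13,15): 0⊕1⊕1⊕1⊕0⊕1⊕1⊕1 = 0
s2 (pos 2,3,6,7,10,11,14,15): 1⊕1⊕0⊕1⊕0⊕1⊕1⊕1 = 0
s4 (pos 4,5,6,7,12,13,14,15): 1⊕1⊕0⊕1⊕0⊕1⊕1⊕1 = 0
s8 (pos 8,9,10,11,12,13,14,15): 1⊕0⊕0⊕1⊕0⊕1⊕1⊕1 = 1
Syndrome s8…s1 = 1000 → error at position 8.
Flip position 8: 011110110010111 → 011110100010111
Read data bits from positions 3,5,6,7,9,10,11,12,13,14,15: 11010010111

11010010111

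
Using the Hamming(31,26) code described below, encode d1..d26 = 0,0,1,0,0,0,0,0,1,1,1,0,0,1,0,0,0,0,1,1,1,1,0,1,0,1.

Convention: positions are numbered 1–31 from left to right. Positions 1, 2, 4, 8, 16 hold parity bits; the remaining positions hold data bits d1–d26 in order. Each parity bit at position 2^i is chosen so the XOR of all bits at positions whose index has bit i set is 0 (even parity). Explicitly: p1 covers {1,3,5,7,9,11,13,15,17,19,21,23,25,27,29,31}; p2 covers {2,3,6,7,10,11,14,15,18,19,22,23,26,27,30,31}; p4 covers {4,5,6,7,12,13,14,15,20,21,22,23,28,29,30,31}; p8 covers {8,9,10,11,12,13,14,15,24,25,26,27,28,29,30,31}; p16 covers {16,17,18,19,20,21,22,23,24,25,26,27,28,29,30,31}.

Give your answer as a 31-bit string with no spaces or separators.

Place data at non-parity positions: p1 p2 0 p4 0 1 0 p8 0 0 0 0 1 1 1 p16 0 0 1 0 0 0 0 1 1 1 1 0 1 0 1
p1 (pos 1,3,5,7,9,11,13,15,17,19,21,23,25,27,29,31): XOR of data positions = 0⊕0⊕0⊕0⊕0⊕1⊕1⊕0⊕1⊕0⊕0⊕1⊕1⊕1⊕1 = 1
p2 (pos 2,3,6,7,10,11,14,15,18,19,22,23,26,27,30,31): XOR of data positions = 0⊕1⊕0⊕0⊕0⊕1⊕1⊕0⊕1⊕0⊕0⊕1⊕1⊕0⊕1 = 1
p4 (pos 4,5,6,7,12,13,14,15,20,21,22,23,28,29,30,31): XOR of data positions = 0⊕1⊕0⊕0⊕1⊕1⊕1⊕0⊕0⊕0⊕0⊕0⊕1⊕0⊕1 = 0
p8 (pos 8,9,10,11,12,13,14,15,24,25,26,27,28,29,30,31): XOR of data positions = 0⊕0⊕0⊕0⊕1⊕1⊕1⊕1⊕1⊕1⊕1⊕0⊕1⊕0⊕1 = 1
p16 (pos 16,17,18,19,20,21,22,23,24,25,26,27,28,29,30,31): XOR of data positions = 0⊕0⊕1⊕0⊕0⊕0⊕0⊕1⊕1⊕1⊕1⊕0⊕1⊕0⊕1 = 1
Codeword: 1100010100001111001000011110101

1100010100001111001000011110101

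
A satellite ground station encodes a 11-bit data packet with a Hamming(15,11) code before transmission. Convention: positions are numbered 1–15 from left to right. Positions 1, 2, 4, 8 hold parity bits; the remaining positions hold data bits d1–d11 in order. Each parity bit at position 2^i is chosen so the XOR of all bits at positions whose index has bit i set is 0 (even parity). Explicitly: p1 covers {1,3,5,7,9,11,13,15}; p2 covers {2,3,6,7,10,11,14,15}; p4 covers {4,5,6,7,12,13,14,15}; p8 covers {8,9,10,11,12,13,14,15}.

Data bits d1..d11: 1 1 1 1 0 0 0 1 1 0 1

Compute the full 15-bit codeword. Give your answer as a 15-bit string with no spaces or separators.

Place data at non-parity positions: p1 p2 1 p4 1 1 1 p8 0 0 0 1 1 0 1
p1 (pos 1,3,5,7,9,11,13,15): XOR of data positions = 1⊕1⊕1⊕0⊕0⊕1⊕1 = 1
p2 (pos 2,3,6,7,10,11,14,15): XOR of data positions = 1⊕1⊕1⊕0⊕0⊕0⊕1 = 0
p4 (pos 4,5,6,7,12,13,14,15): XOR of data positions = 1⊕1⊕1⊕1⊕1⊕0⊕1 = 0
p8 (pos 8,9,10,11,12,13,14,15): XOR of data positions = 0⊕0⊕0⊕1⊕1⊕0⊕1 = 1
Codeword: 101011110001101

101011110001101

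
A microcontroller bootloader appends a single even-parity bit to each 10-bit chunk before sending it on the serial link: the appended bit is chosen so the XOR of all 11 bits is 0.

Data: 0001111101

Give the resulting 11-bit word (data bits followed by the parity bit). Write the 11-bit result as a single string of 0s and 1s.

XOR of the 10 data bits: 0⊕0⊕0⊕1⊕1⊕1⊕1⊕1⊕0⊕1 = 0
Parity bit = 0 (so all 11 bits XOR to 0).

00011111010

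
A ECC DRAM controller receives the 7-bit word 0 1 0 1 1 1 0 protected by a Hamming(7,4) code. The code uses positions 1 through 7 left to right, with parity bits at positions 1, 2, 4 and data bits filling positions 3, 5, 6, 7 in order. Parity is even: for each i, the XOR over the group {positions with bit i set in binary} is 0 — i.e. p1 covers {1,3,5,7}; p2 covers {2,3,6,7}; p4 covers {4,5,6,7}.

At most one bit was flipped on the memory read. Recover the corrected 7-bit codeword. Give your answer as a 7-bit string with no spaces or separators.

s1 (pos 1,3,5,7): 0⊕0⊕1⊕0 = 1
s2 (pos 2,3,6,7): 1⊕0⊕1⊕0 = 0
s4 (pos 4,5,6,7): 1⊕1⊕1⊕0 = 1
Syndrome s4…s1 = 101 → error at position 5.
Flip position 5: 0101110 → 0101010

0101010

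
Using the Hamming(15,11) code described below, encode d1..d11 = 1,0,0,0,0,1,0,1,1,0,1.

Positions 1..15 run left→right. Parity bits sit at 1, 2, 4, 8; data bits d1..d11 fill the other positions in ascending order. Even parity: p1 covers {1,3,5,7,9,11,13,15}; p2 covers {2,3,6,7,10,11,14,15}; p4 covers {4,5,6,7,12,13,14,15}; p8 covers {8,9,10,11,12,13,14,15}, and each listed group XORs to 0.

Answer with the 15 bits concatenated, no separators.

111100000101101

Place data at non-parity positions: p1 p2 1 p4 0 0 0 p8 0 1 0 1 1 0 1
p1 (pos 1,3,5,7,9,11,13,15): XOR of data positions = 1⊕0⊕0⊕0⊕0⊕1⊕1 = 1
p2 (pos 2,3,6,7,10,11,14,15): XOR of data positions = 1⊕0⊕0⊕1⊕0⊕0⊕1 = 1
p4 (pos 4,5,6,7,12,13,14,15): XOR of data positions = 0⊕0⊕0⊕1⊕1⊕0⊕1 = 1
p8 (pos 8,9,10,11,12,13,14,15): XOR of data positions = 0⊕1⊕0⊕1⊕1⊕0⊕1 = 0
Codeword: 111100000101101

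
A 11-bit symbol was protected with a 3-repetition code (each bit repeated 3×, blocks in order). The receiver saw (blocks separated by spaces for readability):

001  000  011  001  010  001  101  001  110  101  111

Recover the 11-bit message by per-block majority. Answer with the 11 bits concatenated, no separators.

Block 1 (001): 1 one → 0
Block 2 (000): 0 ones → 0
Block 3 (011): 2 ones → 1
Block 4 (001): 1 one → 0
Block 5 (010): 1 one → 0
Block 6 (001): 1 one → 0
Block 7 (101): 2 ones → 1
Block 8 (001): 1 one → 0
Block 9 (110): 2 ones → 1
Block 10 (101): 2 ones → 1
Block 11 (111): 3 ones → 1

00100010111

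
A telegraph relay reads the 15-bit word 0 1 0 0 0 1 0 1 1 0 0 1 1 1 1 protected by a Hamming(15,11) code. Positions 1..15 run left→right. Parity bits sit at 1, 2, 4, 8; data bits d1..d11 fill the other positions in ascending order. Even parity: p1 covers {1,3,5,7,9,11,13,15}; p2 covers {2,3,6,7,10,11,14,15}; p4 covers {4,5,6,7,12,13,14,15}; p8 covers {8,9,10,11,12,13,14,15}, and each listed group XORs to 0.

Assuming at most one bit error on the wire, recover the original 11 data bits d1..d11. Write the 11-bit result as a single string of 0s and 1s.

s1 (pos 1,3,5,7,9,11,13,15): 0⊕0⊕0⊕0⊕1⊕0⊕1⊕1 = 1
s2 (pos 2,3,6,7,10,11,14,15): 1⊕0⊕1⊕0⊕0⊕0⊕1⊕1 = 0
s4 (pos 4,5,6,7,12,13,14,15): 0⊕0⊕1⊕0⊕1⊕1⊕1⊕1 = 1
s8 (pos 8,9,10,11,12,13,14,15): 1⊕1⊕0⊕0⊕1⊕1⊕1⊕1 = 0
Syndrome s8…s1 = 0101 → error at position 5.
Flip position 5: 010001011001111 → 010011011001111
Read data bits from positions 3,5,6,7,9,10,11,12,13,14,15: 01101001111

01101001111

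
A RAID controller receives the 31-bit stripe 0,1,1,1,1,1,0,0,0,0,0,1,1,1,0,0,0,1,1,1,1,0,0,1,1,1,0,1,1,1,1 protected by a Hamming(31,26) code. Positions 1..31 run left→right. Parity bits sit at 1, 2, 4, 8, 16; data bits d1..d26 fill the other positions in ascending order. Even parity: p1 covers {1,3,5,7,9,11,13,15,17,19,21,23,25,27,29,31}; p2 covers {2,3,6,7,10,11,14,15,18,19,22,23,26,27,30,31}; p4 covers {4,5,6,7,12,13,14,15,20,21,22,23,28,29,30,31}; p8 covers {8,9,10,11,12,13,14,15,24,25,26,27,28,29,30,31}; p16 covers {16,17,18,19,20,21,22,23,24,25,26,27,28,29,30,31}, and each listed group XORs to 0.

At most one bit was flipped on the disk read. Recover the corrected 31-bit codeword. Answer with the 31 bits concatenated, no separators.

0111110000011100001110011101111

s1 (pos 1,3,5,7,9,11,13,15,17,19,21,23,25,27,29,31): 0⊕1⊕1⊕0⊕0⊕0⊕1⊕0⊕0⊕1⊕1⊕0⊕1⊕0⊕1⊕1 = 0
s2 (pos 2,3,6,7,10,11,14,15,18,19,22,23,26,27,30,31): 1⊕1⊕1⊕0⊕0⊕0⊕1⊕0⊕1⊕1⊕0⊕0⊕1⊕0⊕1⊕1 = 1
s4 (pos 4,5,6,7,12,13,14,15,20,21,22,23,28,29,30,31): 1⊕1⊕1⊕0⊕1⊕1⊕1⊕0⊕1⊕1⊕0⊕0⊕1⊕1⊕1⊕1 = 0
s8 (pos 8,9,10,11,12,13,14,15,24,25,26,27,28,29,30,31): 0⊕0⊕0⊕0⊕1⊕1⊕1⊕0⊕1⊕1⊕1⊕0⊕1⊕1⊕1⊕1 = 0
s16 (pos 16,17,18,19,20,21,22,23,24,25,26,27,28,29,30,31): 0⊕0⊕1⊕1⊕1⊕1⊕0⊕0⊕1⊕1⊕1⊕0⊕1⊕1⊕1⊕1 = 1
Syndrome s16…s1 = 10010 → error at position 18.
Flip position 18: 0111110000011100011110011101111 → 0111110000011100001110011101111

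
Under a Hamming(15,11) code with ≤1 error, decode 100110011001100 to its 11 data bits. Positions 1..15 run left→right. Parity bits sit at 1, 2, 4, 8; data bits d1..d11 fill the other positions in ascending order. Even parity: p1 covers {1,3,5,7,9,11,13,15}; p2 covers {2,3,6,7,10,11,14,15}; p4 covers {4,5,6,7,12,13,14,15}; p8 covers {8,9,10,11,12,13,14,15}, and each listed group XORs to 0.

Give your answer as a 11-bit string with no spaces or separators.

01001001100

s1 (pos 1,3,5,7,9,11,13,15): 1⊕0⊕1⊕0⊕1⊕0⊕1⊕0 = 0
s2 (pos 2,3,6,7,10,11,14,15): 0⊕0⊕0⊕0⊕0⊕0⊕0⊕0 = 0
s4 (pos 4,5,6,7,12,13,14,15): 1⊕1⊕0⊕0⊕1⊕1⊕0⊕0 = 0
s8 (pos 8,9,10,11,12,13,14,15): 1⊕1⊕0⊕0⊕1⊕1⊕0⊕0 = 0
Syndrome s8…s1 = 0000 → no error.
Read data bits from positions 3,5,6,7,9,10,11,12,13,14,15: 01001001100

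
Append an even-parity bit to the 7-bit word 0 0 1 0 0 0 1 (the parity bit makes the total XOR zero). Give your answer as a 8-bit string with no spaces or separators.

XOR of the 7 data bits: 0⊕0⊕1⊕0⊕0⊕0⊕1 = 0
Parity bit = 0 (so all 8 bits XOR to 0).

00100010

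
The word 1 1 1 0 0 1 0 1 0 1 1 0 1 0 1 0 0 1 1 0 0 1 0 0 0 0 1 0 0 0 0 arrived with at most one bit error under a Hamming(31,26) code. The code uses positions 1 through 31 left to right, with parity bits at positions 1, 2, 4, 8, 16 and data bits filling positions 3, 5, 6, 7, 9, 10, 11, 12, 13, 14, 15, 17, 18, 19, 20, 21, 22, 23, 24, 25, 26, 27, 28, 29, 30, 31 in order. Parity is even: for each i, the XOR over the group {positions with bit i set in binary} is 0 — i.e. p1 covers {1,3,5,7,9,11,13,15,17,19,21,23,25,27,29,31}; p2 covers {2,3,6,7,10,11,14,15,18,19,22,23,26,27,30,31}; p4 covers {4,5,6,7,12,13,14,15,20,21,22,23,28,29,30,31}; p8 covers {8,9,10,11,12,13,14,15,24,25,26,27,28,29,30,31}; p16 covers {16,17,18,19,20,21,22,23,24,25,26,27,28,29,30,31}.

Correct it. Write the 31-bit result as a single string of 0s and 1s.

0110010101101010011001000010000

s1 (pos 1,3,5,7,9,11,13,15,17,19,21,23,25,27,29,31): 1⊕1⊕0⊕0⊕0⊕1⊕1⊕1⊕0⊕1⊕0⊕0⊕0⊕1⊕0⊕0 = 1
s2 (pos 2,3,6,7,10,11,14,15,18,19,22,23,26,27,30,31): 1⊕1⊕1⊕0⊕1⊕1⊕0⊕1⊕1⊕1⊕1⊕0⊕0⊕1⊕0⊕0 = 0
s4 (pos 4,5,6,7,12,13,14,15,20,21,22,23,28,29,30,31): 0⊕0⊕1⊕0⊕0⊕1⊕0⊕1⊕0⊕0⊕1⊕0⊕0⊕0⊕0⊕0 = 0
s8 (pos 8,9,10,11,12,13,14,15,24,25,26,27,28,29,30,31): 1⊕0⊕1⊕1⊕0⊕1⊕0⊕1⊕0⊕0⊕0⊕1⊕0⊕0⊕0⊕0 = 0
s16 (pos 16,17,18,19,20,21,22,23,24,25,26,27,28,29,30,31): 0⊕0⊕1⊕1⊕0⊕0⊕1⊕0⊕0⊕0⊕0⊕1⊕0⊕0⊕0⊕0 = 0
Syndrome s16…s1 = 00001 → error at position 1.
Flip position 1: 1110010101101010011001000010000 → 0110010101101010011001000010000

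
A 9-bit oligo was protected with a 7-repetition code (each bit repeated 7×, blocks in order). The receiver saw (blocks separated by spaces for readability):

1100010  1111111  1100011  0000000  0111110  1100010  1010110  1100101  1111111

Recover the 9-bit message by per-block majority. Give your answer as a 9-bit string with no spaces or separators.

Block 1 (1100010): 3 ones → 0
Block 2 (1111111): 7 ones → 1
Block 3 (1100011): 4 ones → 1
Block 4 (0000000): 0 ones → 0
Block 5 (0111110): 5 ones → 1
Block 6 (1100010): 3 ones → 0
Block 7 (1010110): 4 ones → 1
Block 8 (1100101): 4 ones → 1
Block 9 (1111111): 7 ones → 1

011010111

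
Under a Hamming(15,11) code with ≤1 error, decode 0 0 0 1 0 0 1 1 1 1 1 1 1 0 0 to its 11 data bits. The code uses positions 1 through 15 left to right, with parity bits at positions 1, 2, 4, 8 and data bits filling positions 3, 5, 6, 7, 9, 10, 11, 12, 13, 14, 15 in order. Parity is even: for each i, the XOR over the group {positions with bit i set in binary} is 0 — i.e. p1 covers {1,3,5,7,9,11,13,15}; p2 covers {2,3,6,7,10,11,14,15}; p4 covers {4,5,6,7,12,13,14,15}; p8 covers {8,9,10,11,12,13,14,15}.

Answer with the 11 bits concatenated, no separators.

00011111100

s1 (pos 1,3,5,7,9,11,13,15): 0⊕0⊕0⊕1⊕1⊕1⊕1⊕0 = 0
s2 (pos 2,3,6,7,10,11,14,15): 0⊕0⊕0⊕1⊕1⊕1⊕0⊕0 = 1
s4 (pos 4,5,6,7,12,13,14,15): 1⊕0⊕0⊕1⊕1⊕1⊕0⊕0 = 0
s8 (pos 8,9,10,11,12,13,14,15): 1⊕1⊕1⊕1⊕1⊕1⊕0⊕0 = 0
Syndrome s8…s1 = 0010 → error at position 2.
Flip position 2: 000100111111100 → 010100111111100
Read data bits from positions 3,5,6,7,9,10,11,12,13,14,15: 00011111100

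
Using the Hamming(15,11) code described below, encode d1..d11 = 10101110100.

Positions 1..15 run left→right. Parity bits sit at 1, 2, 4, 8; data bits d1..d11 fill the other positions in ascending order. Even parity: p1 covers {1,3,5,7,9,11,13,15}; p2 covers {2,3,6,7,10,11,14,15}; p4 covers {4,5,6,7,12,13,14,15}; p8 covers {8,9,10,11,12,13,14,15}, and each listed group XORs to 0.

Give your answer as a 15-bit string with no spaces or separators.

Place data at non-parity positions: p1 p2 1 p4 0 1 0 p8 1 1 1 0 1 0 0
p1 (pos 1,3,5,7,9,11,13,15): XOR of data positions = 1⊕0⊕0⊕1⊕1⊕1⊕0 = 0
p2 (pos 2,3,6,7,10,11,14,15): XOR of data positions = 1⊕1⊕0⊕1⊕1⊕0⊕0 = 0
p4 (pos 4,5,6,7,12,13,14,15): XOR of data positions = 0⊕1⊕0⊕0⊕1⊕0⊕0 = 0
p8 (pos 8,9,10,11,12,13,14,15): XOR of data positions = 1⊕1⊕1⊕0⊕1⊕0⊕0 = 0
Codeword: 001001001110100

001001001110100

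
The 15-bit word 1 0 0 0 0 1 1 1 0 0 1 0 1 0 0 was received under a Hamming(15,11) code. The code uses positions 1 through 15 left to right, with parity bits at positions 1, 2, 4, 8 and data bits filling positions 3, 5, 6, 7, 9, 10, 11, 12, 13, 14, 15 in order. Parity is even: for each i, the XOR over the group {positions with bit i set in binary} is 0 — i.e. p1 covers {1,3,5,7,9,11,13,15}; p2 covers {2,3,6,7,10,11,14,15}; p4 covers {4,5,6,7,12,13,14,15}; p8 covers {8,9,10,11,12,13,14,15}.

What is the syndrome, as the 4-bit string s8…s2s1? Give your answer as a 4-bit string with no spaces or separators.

s1 (pos 1,3,5,7,9,11,13,15): 1⊕0⊕0⊕1⊕0⊕1⊕1⊕0 = 0
s2 (pos 2,3,6,7,10,11,14,15): 0⊕0⊕1⊕1⊕0⊕1⊕0⊕0 = 1
s4 (pos 4,5,6,7,12,13,14,15): 0⊕0⊕1⊕1⊕0⊕1⊕0⊕0 = 1
s8 (pos 8,9,10,11,12,13,14,15): 1⊕0⊕0⊕1⊕0⊕1⊕0⊕0 = 1
Syndrome s8…s1 = 1110 → error at position 14.

1110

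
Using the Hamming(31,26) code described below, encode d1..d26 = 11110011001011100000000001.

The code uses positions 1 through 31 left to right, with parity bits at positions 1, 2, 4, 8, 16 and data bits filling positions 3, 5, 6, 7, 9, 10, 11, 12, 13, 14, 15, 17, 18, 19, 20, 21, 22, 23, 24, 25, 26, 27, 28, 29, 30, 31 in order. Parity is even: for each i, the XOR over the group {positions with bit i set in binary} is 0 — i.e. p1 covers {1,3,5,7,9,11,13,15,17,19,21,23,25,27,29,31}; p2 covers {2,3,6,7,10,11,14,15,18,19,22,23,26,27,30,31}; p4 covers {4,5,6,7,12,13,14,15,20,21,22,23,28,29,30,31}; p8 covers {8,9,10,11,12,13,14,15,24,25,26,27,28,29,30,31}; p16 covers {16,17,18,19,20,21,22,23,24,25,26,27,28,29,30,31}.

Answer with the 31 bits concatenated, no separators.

1011111000110010011100000000001

Place data at non-parity positions: p1 p2 1 p4 1 1 1 p8 0 0 1 1 0 0 1 p16 0 1 1 1 0 0 0 0 0 0 0 0 0 0 1
p1 (pos 1,3,5,7,9,11,13,15,17,19,21,23,25,27,29,31): XOR of data positions = 1⊕1⊕1⊕0⊕1⊕0⊕1⊕0⊕1⊕0⊕0⊕0⊕0⊕0⊕1 = 1
p2 (pos 2,3,6,7,10,11,14,15,18,19,22,23,26,27,30,31): XOR of data positions = 1⊕1⊕1⊕0⊕1⊕0⊕1⊕1⊕1⊕0⊕0⊕0⊕0⊕0⊕1 = 0
p4 (pos 4,5,6,7,12,13,14,15,20,21,22,23,28,29,30,31): XOR of data positions = 1⊕1⊕1⊕1⊕0⊕0⊕1⊕1⊕0⊕0⊕0⊕0⊕0⊕0⊕1 = 1
p8 (pos 8,9,10,11,12,13,14,15,24,25,26,27,28,29,30,31): XOR of data positions = 0⊕0⊕1⊕1⊕0⊕0⊕1⊕0⊕0⊕0⊕0⊕0⊕0⊕0⊕1 = 0
p16 (pos 16,17,18,19,20,21,22,23,24,25,26,27,28,29,30,31): XOR of data positions = 0⊕1⊕1⊕1⊕0⊕0⊕0⊕0⊕0⊕0⊕0⊕0⊕0⊕0⊕1 = 0
Codeword: 1011111000110010011100000000001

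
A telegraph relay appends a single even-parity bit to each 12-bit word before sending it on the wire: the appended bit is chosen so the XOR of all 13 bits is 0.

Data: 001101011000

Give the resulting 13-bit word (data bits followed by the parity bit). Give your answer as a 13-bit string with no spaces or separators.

0011010110001

XOR of the 12 data bits: 0⊕0⊕1⊕1⊕0⊕1⊕0⊕1⊕1⊕0⊕0⊕0 = 1
Parity bit = 1 (so all 13 bits XOR to 0).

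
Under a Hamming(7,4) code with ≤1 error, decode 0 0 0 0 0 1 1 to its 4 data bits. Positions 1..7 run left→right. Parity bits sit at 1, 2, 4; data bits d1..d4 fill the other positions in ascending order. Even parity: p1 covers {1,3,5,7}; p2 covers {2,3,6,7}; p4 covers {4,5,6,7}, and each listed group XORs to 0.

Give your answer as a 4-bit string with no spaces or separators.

s1 (pos 1,3,5,7): 0⊕0⊕0⊕1 = 1
s2 (pos 2,3,6,7): 0⊕0⊕1⊕1 = 0
s4 (pos 4,5,6,7): 0⊕0⊕1⊕1 = 0
Syndrome s4…s1 = 001 → error at position 1.
Flip position 1: 0000011 → 1000011
Read data bits from positions 3,5,6,7: 0011

0011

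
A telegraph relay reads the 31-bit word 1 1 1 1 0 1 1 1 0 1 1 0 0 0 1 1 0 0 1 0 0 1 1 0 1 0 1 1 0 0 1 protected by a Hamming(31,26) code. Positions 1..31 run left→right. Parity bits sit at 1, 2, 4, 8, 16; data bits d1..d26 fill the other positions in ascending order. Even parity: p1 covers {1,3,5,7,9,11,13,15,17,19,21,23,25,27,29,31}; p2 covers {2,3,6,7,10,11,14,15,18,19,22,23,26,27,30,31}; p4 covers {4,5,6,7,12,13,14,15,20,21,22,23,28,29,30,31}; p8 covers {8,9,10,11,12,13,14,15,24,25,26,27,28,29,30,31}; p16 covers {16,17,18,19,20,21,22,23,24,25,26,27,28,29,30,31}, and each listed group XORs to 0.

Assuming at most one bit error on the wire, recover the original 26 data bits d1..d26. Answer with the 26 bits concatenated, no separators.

s1 (pos 1,3,5,7,9,11,13,15,17,19,21,23,25,27,29,31): 1⊕1⊕0⊕1⊕0⊕1⊕0⊕1⊕0⊕1⊕0⊕1⊕1⊕1⊕0⊕1 = 0
s2 (pos 2,3,6,7,10,11,14,15,18,19,22,23,26,27,30,31): 1⊕1⊕1⊕1⊕1⊕1⊕0⊕1⊕0⊕1⊕1⊕1⊕0⊕1⊕0⊕1 = 0
s4 (pos 4,5,6,7,12,13,14,15,20,21,22,23,28,29,30,31): 1⊕0⊕1⊕1⊕0⊕0⊕0⊕1⊕0⊕0⊕1⊕1⊕1⊕0⊕0⊕1 = 0
s8 (pos 8,9,10,11,12,13,14,15,24,25,26,27,28,29,30,31): 1⊕0⊕1⊕1⊕0⊕0⊕0⊕1⊕0⊕1⊕0⊕1⊕1⊕0⊕0⊕1 = 0
s16 (pos 16,17,18,19,20,21,22,23,24,25,26,27,28,29,30,31): 1⊕0⊕0⊕1⊕0⊕0⊕1⊕1⊕0⊕1⊕0⊕1⊕1⊕0⊕0⊕1 = 0
Syndrome s16…s1 = 00000 → no error.
Read data bits from positions 3,5,6,7,9,10,11,12,13,14,15,17,18,19,20,21,22,23,24,25,26,27,28,29,30,31: 10110110001001001101011001

10110110001001001101011001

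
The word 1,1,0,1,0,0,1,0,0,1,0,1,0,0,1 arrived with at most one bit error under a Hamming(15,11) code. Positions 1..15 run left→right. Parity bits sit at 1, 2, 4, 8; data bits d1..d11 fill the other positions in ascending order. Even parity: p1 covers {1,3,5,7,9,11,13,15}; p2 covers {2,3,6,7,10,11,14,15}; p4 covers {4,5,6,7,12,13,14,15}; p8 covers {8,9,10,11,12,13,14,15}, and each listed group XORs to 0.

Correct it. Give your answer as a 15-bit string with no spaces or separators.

110100101101001

s1 (pos 1,3,5,7,9,11,13,15): 1⊕0⊕0⊕1⊕0⊕0⊕0⊕1 = 1
s2 (pos 2,3,6,7,10,11,14,15): 1⊕0⊕0⊕1⊕1⊕0⊕0⊕1 = 0
s4 (pos 4,5,6,7,12,13,14,15): 1⊕0⊕0⊕1⊕1⊕0⊕0⊕1 = 0
s8 (pos 8,9,10,11,12,13,14,15): 0⊕0⊕1⊕0⊕1⊕0⊕0⊕1 = 1
Syndrome s8…s1 = 1001 → error at position 9.
Flip position 9: 110100100101001 → 110100101101001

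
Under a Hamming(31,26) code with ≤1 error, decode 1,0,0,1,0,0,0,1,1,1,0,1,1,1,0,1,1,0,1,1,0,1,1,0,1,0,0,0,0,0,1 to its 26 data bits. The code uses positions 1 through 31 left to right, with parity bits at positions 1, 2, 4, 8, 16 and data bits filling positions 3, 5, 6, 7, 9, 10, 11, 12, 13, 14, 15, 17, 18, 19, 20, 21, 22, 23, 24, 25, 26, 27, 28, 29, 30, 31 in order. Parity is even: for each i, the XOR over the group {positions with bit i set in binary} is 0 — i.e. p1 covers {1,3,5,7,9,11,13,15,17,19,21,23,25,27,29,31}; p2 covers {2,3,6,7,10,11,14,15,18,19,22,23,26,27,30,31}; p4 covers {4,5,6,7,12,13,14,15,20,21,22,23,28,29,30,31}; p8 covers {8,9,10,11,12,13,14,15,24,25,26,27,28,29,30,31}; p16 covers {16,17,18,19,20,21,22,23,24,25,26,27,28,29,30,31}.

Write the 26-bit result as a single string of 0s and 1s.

s1 (pos 1,3,5,7,9,11,13,15,17,19,21,23,25,27,29,31): 1⊕0⊕0⊕0⊕1⊕0⊕1⊕0⊕1⊕1⊕0⊕1⊕1⊕0⊕0⊕1 = 0
s2 (pos 2,3,6,7,10,11,14,15,18,19,22,23,26,27,30,31): 0⊕0⊕0⊕0⊕1⊕0⊕1⊕0⊕0⊕1⊕1⊕1⊕0⊕0⊕0⊕1 = 0
s4 (pos 4,5,6,7,12,13,14,15,20,21,22,23,28,29,30,31): 1⊕0⊕0⊕0⊕1⊕1⊕1⊕0⊕1⊕0⊕1⊕1⊕0⊕0⊕0⊕1 = 0
s8 (pos 8,9,10,11,12,13,14,15,24,25,26,27,28,29,30,31): 1⊕1⊕1⊕0⊕1⊕1⊕1⊕0⊕0⊕1⊕0⊕0⊕0⊕0⊕0⊕1 = 0
s16 (pos 16,17,18,19,20,21,22,23,24,25,26,27,28,29,30,31): 1⊕1⊕0⊕1⊕1⊕0⊕1⊕1⊕0⊕1⊕0⊕0⊕0⊕0⊕0⊕1 = 0
Syndrome s16…s1 = 00000 → no error.
Read data bits from positions 3,5,6,7,9,10,11,12,13,14,15,17,18,19,20,21,22,23,24,25,26,27,28,29,30,31: 00001101110101101101000001

00001101110101101101000001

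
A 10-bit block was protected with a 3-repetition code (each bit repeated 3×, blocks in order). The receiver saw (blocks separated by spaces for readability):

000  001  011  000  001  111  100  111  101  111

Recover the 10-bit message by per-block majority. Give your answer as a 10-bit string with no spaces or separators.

Block 1 (000): 0 ones → 0
Block 2 (001): 1 one → 0
Block 3 (011): 2 ones → 1
Block 4 (000): 0 ones → 0
Block 5 (001): 1 one → 0
Block 6 (111): 3 ones → 1
Block 7 (100): 1 one → 0
Block 8 (111): 3 ones → 1
Block 9 (101): 2 ones → 1
Block 10 (111): 3 ones → 1

0010010111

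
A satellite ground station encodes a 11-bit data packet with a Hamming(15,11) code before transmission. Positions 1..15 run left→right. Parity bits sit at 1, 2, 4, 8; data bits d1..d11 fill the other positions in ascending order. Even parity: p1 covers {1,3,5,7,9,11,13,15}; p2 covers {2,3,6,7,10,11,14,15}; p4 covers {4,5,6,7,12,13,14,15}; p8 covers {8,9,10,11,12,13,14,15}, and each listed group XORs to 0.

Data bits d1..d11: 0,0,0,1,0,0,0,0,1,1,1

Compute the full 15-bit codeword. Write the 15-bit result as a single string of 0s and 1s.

110000110000111

Place data at non-parity positions: p1 p2 0 p4 0 0 1 p8 0 0 0 0 1 1 1
p1 (pos 1,3,5,7,9,11,13,15): XOR of data positions = 0⊕0⊕1⊕0⊕0⊕1⊕1 = 1
p2 (pos 2,3,6,7,10,11,14,15): XOR of data positions = 0⊕0⊕1⊕0⊕0⊕1⊕1 = 1
p4 (pos 4,5,6,7,12,13,14,15): XOR of data positions = 0⊕0⊕1⊕0⊕1⊕1⊕1 = 0
p8 (pos 8,9,10,11,12,13,14,15): XOR of data positions = 0⊕0⊕0⊕0⊕1⊕1⊕1 = 1
Codeword: 110000110000111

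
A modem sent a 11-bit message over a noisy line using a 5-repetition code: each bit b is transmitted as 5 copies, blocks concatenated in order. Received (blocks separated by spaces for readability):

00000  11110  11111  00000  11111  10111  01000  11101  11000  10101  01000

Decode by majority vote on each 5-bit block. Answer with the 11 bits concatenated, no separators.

Block 1 (00000): 0 ones → 0
Block 2 (11110): 4 ones → 1
Block 3 (11111): 5 ones → 1
Block 4 (00000): 0 ones → 0
Block 5 (11111): 5 ones → 1
Block 6 (10111): 4 ones → 1
Block 7 (01000): 1 one → 0
Block 8 (11101): 4 ones → 1
Block 9 (11000): 2 ones → 0
Block 10 (10101): 3 ones → 1
Block 11 (01000): 1 one → 0

01101101010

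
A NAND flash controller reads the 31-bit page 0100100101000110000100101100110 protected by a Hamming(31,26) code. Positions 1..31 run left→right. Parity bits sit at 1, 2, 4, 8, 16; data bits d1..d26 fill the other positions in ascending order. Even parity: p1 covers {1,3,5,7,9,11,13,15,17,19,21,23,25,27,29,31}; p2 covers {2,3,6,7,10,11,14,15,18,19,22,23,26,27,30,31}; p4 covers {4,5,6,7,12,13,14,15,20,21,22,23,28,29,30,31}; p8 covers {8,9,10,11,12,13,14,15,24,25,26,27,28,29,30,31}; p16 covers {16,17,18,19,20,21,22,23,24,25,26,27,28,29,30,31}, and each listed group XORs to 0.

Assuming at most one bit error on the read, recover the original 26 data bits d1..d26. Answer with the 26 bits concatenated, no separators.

01010100011000100101100110

s1 (pos 1,3,5,7,9,11,13,15,17,19,21,23,25,27,29,31): 0⊕0⊕1⊕0⊕0⊕0⊕0⊕1⊕0⊕0⊕0⊕1⊕1⊕0⊕1⊕0 = 1
s2 (pos 2,3,6,7,10,11,14,15,18,19,22,23,26,27,30,31): 1⊕0⊕0⊕0⊕1⊕0⊕1⊕1⊕0⊕0⊕0⊕1⊕1⊕0⊕1⊕0 = 1
s4 (pos 4,5,6,7,12,13,14,15,20,21,22,23,28,29,30,31): 0⊕1⊕0⊕0⊕0⊕0⊕1⊕1⊕1⊕0⊕0⊕1⊕0⊕1⊕1⊕0 = 1
s8 (pos 8,9,10,11,12,13,14,15,24,25,26,27,28,29,30,31): 1⊕0⊕1⊕0⊕0⊕0⊕1⊕1⊕0⊕1⊕1⊕0⊕0⊕1⊕1⊕0 = 0
s16 (pos 16,17,18,19,20,21,22,23,24,25,26,27,28,29,30,31): 0⊕0⊕0⊕0⊕1⊕0⊕0⊕1⊕0⊕1⊕1⊕0⊕0⊕1⊕1⊕0 = 0
Syndrome s16…s1 = 00111 → error at position 7.
Flip position 7: 0100100101000110000100101100110 → 0100101101000110000100101100110
Read data bits from positions 3,5,6,7,9,10,11,12,13,14,15,17,18,19,20,21,22,23,24,25,26,27,28,29,30,31: 01010100011000100101100110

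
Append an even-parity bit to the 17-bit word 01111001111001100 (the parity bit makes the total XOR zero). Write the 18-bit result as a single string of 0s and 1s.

XOR of the 17 data bits: 0⊕1⊕1⊕1⊕1⊕0⊕0⊕1⊕1⊕1⊕1⊕0⊕0⊕1⊕1⊕0⊕0 = 0
Parity bit = 0 (so all 18 bits XOR to 0).

011110011110011000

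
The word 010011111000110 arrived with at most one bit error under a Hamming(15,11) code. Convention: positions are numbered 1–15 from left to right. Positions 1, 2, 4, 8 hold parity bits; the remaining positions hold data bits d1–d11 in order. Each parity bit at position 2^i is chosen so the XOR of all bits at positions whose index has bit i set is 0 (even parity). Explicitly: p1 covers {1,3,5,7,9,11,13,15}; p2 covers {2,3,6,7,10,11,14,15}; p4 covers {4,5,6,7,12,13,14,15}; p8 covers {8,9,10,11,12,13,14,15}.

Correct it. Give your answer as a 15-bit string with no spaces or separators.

s1 (pos 1,3,5,7,9,11,13,15): 0⊕0⊕1⊕1⊕1⊕0⊕1⊕0 = 0
s2 (pos 2,3,6,7,10,11,14,15): 1⊕0⊕1⊕1⊕0⊕0⊕1⊕0 = 0
s4 (pos 4,5,6,7,12,13,14,15): 0⊕1⊕1⊕1⊕0⊕1⊕1⊕0 = 1
s8 (pos 8,9,10,11,12,13,14,15): 1⊕1⊕0⊕0⊕0⊕1⊕1⊕0 = 0
Syndrome s8…s1 = 0100 → error at position 4.
Flip position 4: 010011111000110 → 010111111000110

010111111000110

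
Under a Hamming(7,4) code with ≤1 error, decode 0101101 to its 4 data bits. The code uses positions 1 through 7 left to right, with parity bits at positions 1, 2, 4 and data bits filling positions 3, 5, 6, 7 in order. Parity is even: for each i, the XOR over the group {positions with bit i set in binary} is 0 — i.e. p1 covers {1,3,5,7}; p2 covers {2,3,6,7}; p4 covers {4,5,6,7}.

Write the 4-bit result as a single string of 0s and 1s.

s1 (pos 1,3,5,7): 0⊕0⊕1⊕1 = 0
s2 (pos 2,3,6,7): 1⊕0⊕0⊕1 = 0
s4 (pos 4,5,6,7): 1⊕1⊕0⊕1 = 1
Syndrome s4…s1 = 100 → error at position 4.
Flip position 4: 0101101 → 0100101
Read data bits from positions 3,5,6,7: 0101

0101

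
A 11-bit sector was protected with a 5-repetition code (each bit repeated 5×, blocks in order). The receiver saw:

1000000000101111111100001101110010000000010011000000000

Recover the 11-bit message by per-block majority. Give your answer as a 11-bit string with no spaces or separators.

Block 1 (10000): 1 one → 0
Block 2 (00000): 0 ones → 0
Block 3 (10111): 4 ones → 1
Block 4 (11111): 5 ones → 1
Block 5 (00001): 1 one → 0
Block 6 (10111): 4 ones → 1
Block 7 (00100): 1 one → 0
Block 8 (00000): 0 ones → 0
Block 9 (01001): 2 ones → 0
Block 10 (10000): 1 one → 0
Block 11 (00000): 0 ones → 0

00110100000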